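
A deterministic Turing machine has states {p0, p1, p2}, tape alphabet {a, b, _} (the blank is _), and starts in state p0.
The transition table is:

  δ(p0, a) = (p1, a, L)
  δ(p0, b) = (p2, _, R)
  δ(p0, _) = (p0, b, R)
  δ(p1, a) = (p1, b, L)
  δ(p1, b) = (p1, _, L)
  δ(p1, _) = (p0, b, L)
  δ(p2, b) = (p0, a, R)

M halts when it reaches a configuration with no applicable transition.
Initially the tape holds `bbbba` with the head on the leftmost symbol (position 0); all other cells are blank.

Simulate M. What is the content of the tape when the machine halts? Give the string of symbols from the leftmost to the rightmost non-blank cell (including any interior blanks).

state=p0 head=0 tape=_[b]bbba   (p0,b)→(p2,_,R)
state=p2 head=1 tape=__[b]bba   (p2,b)→(p0,a,R)
state=p0 head=2 tape=__a[b]ba   (p0,b)→(p2,_,R)
state=p2 head=3 tape=__a_[b]a   (p2,b)→(p0,a,R)
state=p0 head=4 tape=__a_a[a]   (p0,a)→(p1,a,L)
state=p1 head=3 tape=__a_[a]a   (p1,a)→(p1,b,L)
state=p1 head=2 tape=__a[_]ba   (p1,_)→(p0,b,L)
state=p0 head=1 tape=__[a]bba   (p0,a)→(p1,a,L)
state=p1 head=0 tape=_[_]abba   (p1,_)→(p0,b,L)
state=p0 head=-1 tape=[_]babba   (p0,_)→(p0,b,R)
state=p0 head=0 tape=b[b]abba   (p0,b)→(p2,_,R)
state=p2 head=1 tape=b_[a]bba
The non-blank tape span at halt is b_abba.

b_abba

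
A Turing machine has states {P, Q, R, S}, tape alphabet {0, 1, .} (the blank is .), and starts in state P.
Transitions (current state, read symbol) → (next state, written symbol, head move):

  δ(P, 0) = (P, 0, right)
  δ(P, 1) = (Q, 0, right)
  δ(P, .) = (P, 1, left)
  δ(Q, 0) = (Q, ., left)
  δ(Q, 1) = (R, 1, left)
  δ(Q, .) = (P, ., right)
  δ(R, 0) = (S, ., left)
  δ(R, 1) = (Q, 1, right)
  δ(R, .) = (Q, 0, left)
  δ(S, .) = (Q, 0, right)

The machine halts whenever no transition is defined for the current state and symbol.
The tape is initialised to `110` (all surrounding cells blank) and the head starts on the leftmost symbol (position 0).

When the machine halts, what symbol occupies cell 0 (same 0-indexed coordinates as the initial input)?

P | .[1]10   read 1 → write 0, move right, go to Q
Q | .0[1]0   read 1 → write 1, move left, go to R
R | .[0]10   read 0 → write ., move left, go to S
S | [.].10   read . → write 0, move right, go to Q
Q | 0[.]10   read . → write ., move right, go to P
P | 0.[1]0   read 1 → write 0, move right, go to Q
Q | 0.0[0]   read 0 → write ., move left, go to Q
Q | 0.[0].   read 0 → write ., move left, go to Q
Q | 0[.]..   read . → write ., move right, go to P
P | 0.[.].   read . → write 1, move left, go to P
P | 0[.]1.   read . → write 1, move left, go to P
P | [0]11.   read 0 → write 0, move right, go to P
P | 0[1]1.   read 1 → write 0, move right, go to Q
Q | 00[1].   read 1 → write 1, move left, go to R
R | 0[0]1.   read 0 → write ., move left, go to S
S | [0].1.
Cell 0 holds . when M halts.

.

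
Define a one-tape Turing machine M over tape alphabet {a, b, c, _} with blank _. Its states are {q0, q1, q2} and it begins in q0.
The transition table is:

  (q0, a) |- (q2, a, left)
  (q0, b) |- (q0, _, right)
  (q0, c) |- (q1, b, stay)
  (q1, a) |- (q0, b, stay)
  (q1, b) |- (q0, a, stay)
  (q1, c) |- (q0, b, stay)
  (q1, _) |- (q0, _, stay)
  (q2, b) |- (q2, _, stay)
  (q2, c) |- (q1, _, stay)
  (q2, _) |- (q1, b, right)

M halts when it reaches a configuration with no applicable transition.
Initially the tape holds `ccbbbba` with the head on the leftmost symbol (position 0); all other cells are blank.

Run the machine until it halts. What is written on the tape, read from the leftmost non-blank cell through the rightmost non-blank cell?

bb____b

q0 | _[c]cbbbba_   read c → write b, move stay, go to q1
q1 | _[b]cbbbba_   read b → write a, move stay, go to q0
q0 | _[a]cbbbba_   read a → write a, move left, go to q2
q2 | [_]acbbbba_   read _ → write b, move right, go to q1
q1 | b[a]cbbbba_   read a → write b, move stay, go to q0
q0 | b[b]cbbbba_   read b → write _, move right, go to q0
q0 | b_[c]bbbba_   read c → write b, move stay, go to q1
q1 | b_[b]bbbba_   read b → write a, move stay, go to q0
q0 | b_[a]bbbba_   read a → write a, move left, go to q2
q2 | b[_]abbbba_   read _ → write b, move right, go to q1
q1 | bb[a]bbbba_   read a → write b, move stay, go to q0
q0 | bb[b]bbbba_   read b → write _, move right, go to q0
q0 | bb_[b]bbba_   read b → write _, move right, go to q0
q0 | bb__[b]bba_   read b → write _, move right, go to q0
q0 | bb___[b]ba_   read b → write _, move right, go to q0
q0 | bb____[b]a_   read b → write _, move right, go to q0
q0 | bb_____[a]_   read a → write a, move left, go to q2
q2 | bb____[_]a_   read _ → write b, move right, go to q1
q1 | bb____b[a]_   read a → write b, move stay, go to q0
q0 | bb____b[b]_   read b → write _, move right, go to q0
q0 | bb____b_[_]
The non-blank tape span at halt is bb____b.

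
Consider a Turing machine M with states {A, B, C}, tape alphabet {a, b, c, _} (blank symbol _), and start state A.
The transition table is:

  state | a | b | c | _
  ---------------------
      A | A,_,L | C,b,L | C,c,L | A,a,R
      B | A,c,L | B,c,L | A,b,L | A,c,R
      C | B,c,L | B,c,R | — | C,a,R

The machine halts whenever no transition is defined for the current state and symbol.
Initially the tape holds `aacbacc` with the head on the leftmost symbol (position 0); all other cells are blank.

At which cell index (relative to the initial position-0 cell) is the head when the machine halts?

state=A head=0 tape=______[a]acbacc   (A,a)→(A,_,L)
state=A head=-1 tape=_____[_]_acbacc   (A,_)→(A,a,R)
state=A head=0 tape=_____a[_]acbacc   (A,_)→(A,a,R)
state=A head=1 tape=_____aa[a]cbacc   (A,a)→(A,_,L)
state=A head=0 tape=_____a[a]_cbacc   (A,a)→(A,_,L)
state=A head=-1 tape=_____[a]__cbacc   (A,a)→(A,_,L)
state=A head=-2 tape=____[_]___cbacc   (A,_)→(A,a,R)
state=A head=-1 tape=____a[_]__cbacc   (A,_)→(A,a,R)
state=A head=0 tape=____aa[_]_cbacc   (A,_)→(A,a,R)
state=A head=1 tape=____aaa[_]cbacc   (A,_)→(A,a,R)
state=A head=2 tape=____aaaa[c]bacc   (A,c)→(C,c,L)
state=C head=1 tape=____aaa[a]cbacc   (C,a)→(B,c,L)
state=B head=0 tape=____aa[a]ccbacc   (B,a)→(A,c,L)
state=A head=-1 tape=____a[a]cccbacc   (A,a)→(A,_,L)
state=A head=-2 tape=____[a]_cccbacc   (A,a)→(A,_,L)
state=A head=-3 tape=___[_]__cccbacc   (A,_)→(A,a,R)
state=A head=-2 tape=___a[_]_cccbacc   (A,_)→(A,a,R)
state=A head=-1 tape=___aa[_]cccbacc   (A,_)→(A,a,R)
state=A head=0 tape=___aaa[c]ccbacc   (A,c)→(C,c,L)
state=C head=-1 tape=___aa[a]cccbacc   (C,a)→(B,c,L)
state=B head=-2 tape=___a[a]ccccbacc   (B,a)→(A,c,L)
state=A head=-3 tape=___[a]cccccbacc   (A,a)→(A,_,L)
state=A head=-4 tape=__[_]_cccccbacc   (A,_)→(A,a,R)
state=A head=-3 tape=__a[_]cccccbacc   (A,_)→(A,a,R)
state=A head=-2 tape=__aa[c]ccccbacc   (A,c)→(C,c,L)
state=C head=-3 tape=__a[a]cccccbacc   (C,a)→(B,c,L)
state=B head=-4 tape=__[a]ccccccbacc   (B,a)→(A,c,L)
state=A head=-5 tape=_[_]cccccccbacc   (A,_)→(A,a,R)
state=A head=-4 tape=_a[c]ccccccbacc   (A,c)→(C,c,L)
state=C head=-5 tape=_[a]cccccccbacc   (C,a)→(B,c,L)
state=B head=-6 tape=[_]ccccccccbacc   (B,_)→(A,c,R)
state=A head=-5 tape=c[c]cccccccbacc   (A,c)→(C,c,L)
state=C head=-6 tape=[c]ccccccccbacc
At halt the head is at cell -6.

-6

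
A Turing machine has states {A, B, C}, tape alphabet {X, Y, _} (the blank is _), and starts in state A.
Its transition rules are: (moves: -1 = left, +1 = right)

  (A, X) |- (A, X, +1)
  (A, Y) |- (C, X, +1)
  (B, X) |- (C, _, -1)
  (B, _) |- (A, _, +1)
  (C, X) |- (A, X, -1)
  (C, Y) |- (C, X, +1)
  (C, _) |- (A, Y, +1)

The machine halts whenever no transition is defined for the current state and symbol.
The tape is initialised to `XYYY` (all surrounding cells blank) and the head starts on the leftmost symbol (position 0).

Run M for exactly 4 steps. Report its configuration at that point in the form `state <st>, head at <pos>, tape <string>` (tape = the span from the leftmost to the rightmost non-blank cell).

A | [X]YYY_   read X → write X, move +1, go to A
A | X[Y]YY_   read Y → write X, move +1, go to C
C | XX[Y]Y_   read Y → write X, move +1, go to C
C | XXX[Y]_   read Y → write X, move +1, go to C
C | XXXX[_]
After 4 steps: state C, head at 4, tape XXXX.

state C, head at 4, tape XXXX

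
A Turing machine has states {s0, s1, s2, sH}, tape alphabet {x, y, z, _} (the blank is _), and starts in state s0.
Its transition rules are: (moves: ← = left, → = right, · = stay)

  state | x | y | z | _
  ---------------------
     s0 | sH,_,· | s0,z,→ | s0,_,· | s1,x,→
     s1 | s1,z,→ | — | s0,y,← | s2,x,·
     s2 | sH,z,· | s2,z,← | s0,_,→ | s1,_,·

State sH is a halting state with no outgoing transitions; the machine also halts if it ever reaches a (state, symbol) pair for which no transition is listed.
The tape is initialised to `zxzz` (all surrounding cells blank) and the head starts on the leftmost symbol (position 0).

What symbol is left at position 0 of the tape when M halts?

state=s0 head=0 tape=[z]xzz   (s0,z)→(s0,_,·)
state=s0 head=0 tape=[_]xzz   (s0,_)→(s1,x,→)
state=s1 head=1 tape=x[x]zz   (s1,x)→(s1,z,→)
state=s1 head=2 tape=xz[z]z   (s1,z)→(s0,y,←)
state=s0 head=1 tape=x[z]yz   (s0,z)→(s0,_,·)
state=s0 head=1 tape=x[_]yz   (s0,_)→(s1,x,→)
state=s1 head=2 tape=xx[y]z
Cell 0 holds x when M halts.

x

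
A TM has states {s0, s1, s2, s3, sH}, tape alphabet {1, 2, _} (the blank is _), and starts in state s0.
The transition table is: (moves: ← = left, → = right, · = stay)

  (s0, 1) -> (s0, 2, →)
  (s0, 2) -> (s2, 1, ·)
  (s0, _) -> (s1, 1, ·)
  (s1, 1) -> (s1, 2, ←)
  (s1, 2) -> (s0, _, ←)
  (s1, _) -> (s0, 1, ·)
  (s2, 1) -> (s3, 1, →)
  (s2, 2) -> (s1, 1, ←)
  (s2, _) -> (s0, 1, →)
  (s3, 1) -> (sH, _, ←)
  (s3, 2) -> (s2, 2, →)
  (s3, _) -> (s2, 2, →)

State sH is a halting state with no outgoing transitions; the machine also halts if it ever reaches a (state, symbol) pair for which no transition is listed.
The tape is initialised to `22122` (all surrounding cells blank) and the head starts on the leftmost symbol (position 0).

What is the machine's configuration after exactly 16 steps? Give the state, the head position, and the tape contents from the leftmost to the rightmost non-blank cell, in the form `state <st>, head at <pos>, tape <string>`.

state s0, head at 1, tape 11_11

s0 | [2]2122   read 2 → write 1, move ·, go to s2
s2 | [1]2122   read 1 → write 1, move →, go to s3
s3 | 1[2]122   read 2 → write 2, move →, go to s2
s2 | 12[1]22   read 1 → write 1, move →, go to s3
s3 | 121[2]2   read 2 → write 2, move →, go to s2
s2 | 1212[2]   read 2 → write 1, move ←, go to s1
s1 | 121[2]1   read 2 → write _, move ←, go to s0
s0 | 12[1]_1   read 1 → write 2, move →, go to s0
s0 | 122[_]1   read _ → write 1, move ·, go to s1
s1 | 122[1]1   read 1 → write 2, move ←, go to s1
s1 | 12[2]21   read 2 → write _, move ←, go to s0
s0 | 1[2]_21   read 2 → write 1, move ·, go to s2
s2 | 1[1]_21   read 1 → write 1, move →, go to s3
s3 | 11[_]21   read _ → write 2, move →, go to s2
s2 | 112[2]1   read 2 → write 1, move ←, go to s1
s1 | 11[2]11   read 2 → write _, move ←, go to s0
s0 | 1[1]_11
After 16 steps: state s0, head at 1, tape 11_11.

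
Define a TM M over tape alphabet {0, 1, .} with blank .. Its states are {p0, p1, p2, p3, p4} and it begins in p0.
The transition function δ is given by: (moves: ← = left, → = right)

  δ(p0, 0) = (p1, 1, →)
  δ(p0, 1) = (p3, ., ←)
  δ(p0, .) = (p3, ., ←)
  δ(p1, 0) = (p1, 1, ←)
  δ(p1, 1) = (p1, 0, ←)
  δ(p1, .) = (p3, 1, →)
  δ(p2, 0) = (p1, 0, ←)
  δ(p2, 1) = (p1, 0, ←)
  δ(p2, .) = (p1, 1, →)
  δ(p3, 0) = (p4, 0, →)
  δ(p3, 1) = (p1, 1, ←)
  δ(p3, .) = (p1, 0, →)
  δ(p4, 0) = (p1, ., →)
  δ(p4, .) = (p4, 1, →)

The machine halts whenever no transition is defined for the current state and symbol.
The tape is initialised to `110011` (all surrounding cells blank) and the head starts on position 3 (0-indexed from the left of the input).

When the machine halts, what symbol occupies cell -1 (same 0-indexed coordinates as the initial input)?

state=p0 head=3 tape=..110[0]11   (p0,0)→(p1,1,→)
state=p1 head=4 tape=..1101[1]1   (p1,1)→(p1,0,←)
state=p1 head=3 tape=..110[1]01   (p1,1)→(p1,0,←)
state=p1 head=2 tape=..11[0]001   (p1,0)→(p1,1,←)
state=p1 head=1 tape=..1[1]1001   (p1,1)→(p1,0,←)
state=p1 head=0 tape=..[1]01001   (p1,1)→(p1,0,←)
state=p1 head=-1 tape=.[.]001001   (p1,.)→(p3,1,→)
state=p3 head=0 tape=.1[0]01001   (p3,0)→(p4,0,→)
state=p4 head=1 tape=.10[0]1001   (p4,0)→(p1,.,→)
state=p1 head=2 tape=.10.[1]001   (p1,1)→(p1,0,←)
state=p1 head=1 tape=.10[.]0001   (p1,.)→(p3,1,→)
state=p3 head=2 tape=.101[0]001   (p3,0)→(p4,0,→)
state=p4 head=3 tape=.1010[0]01   (p4,0)→(p1,.,→)
state=p1 head=4 tape=.1010.[0]1   (p1,0)→(p1,1,←)
state=p1 head=3 tape=.1010[.]11   (p1,.)→(p3,1,→)
state=p3 head=4 tape=.10101[1]1   (p3,1)→(p1,1,←)
state=p1 head=3 tape=.1010[1]11   (p1,1)→(p1,0,←)
state=p1 head=2 tape=.101[0]011   (p1,0)→(p1,1,←)
state=p1 head=1 tape=.10[1]1011   (p1,1)→(p1,0,←)
state=p1 head=0 tape=.1[0]01011   (p1,0)→(p1,1,←)
state=p1 head=-1 tape=.[1]101011   (p1,1)→(p1,0,←)
state=p1 head=-2 tape=[.]0101011   (p1,.)→(p3,1,→)
state=p3 head=-1 tape=1[0]101011   (p3,0)→(p4,0,→)
state=p4 head=0 tape=10[1]01011
Cell -1 holds 0 when M halts.

0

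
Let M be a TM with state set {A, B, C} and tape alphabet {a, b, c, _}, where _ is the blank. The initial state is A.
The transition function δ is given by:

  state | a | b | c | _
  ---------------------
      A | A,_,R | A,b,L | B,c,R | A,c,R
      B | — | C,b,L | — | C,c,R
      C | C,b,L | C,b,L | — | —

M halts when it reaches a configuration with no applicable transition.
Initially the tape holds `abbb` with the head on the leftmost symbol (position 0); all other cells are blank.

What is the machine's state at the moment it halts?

C

state=A head=0 tape=[a]bbb   (A,a)→(A,_,R)
state=A head=1 tape=_[b]bb   (A,b)→(A,b,L)
state=A head=0 tape=[_]bbb   (A,_)→(A,c,R)
state=A head=1 tape=c[b]bb   (A,b)→(A,b,L)
state=A head=0 tape=[c]bbb   (A,c)→(B,c,R)
state=B head=1 tape=c[b]bb   (B,b)→(C,b,L)
state=C head=0 tape=[c]bbb
No transition is defined for (C, c); M halts in state C.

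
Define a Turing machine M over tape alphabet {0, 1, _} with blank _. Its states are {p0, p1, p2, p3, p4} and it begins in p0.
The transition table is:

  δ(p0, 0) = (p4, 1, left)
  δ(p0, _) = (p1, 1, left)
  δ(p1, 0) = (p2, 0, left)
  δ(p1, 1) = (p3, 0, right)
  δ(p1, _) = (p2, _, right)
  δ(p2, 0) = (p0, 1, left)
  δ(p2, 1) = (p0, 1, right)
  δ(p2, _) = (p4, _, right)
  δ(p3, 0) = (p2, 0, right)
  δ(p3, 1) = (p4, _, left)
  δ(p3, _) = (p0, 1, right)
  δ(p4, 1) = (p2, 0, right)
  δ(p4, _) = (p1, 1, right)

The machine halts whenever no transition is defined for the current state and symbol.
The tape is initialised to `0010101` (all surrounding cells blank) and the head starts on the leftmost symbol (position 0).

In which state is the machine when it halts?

p0

p0 | _[0]010101   read 0 → write 1, move left, go to p4
p4 | [_]1010101   read _ → write 1, move right, go to p1
p1 | 1[1]010101   read 1 → write 0, move right, go to p3
p3 | 10[0]10101   read 0 → write 0, move right, go to p2
p2 | 100[1]0101   read 1 → write 1, move right, go to p0
p0 | 1001[0]101   read 0 → write 1, move left, go to p4
p4 | 100[1]1101   read 1 → write 0, move right, go to p2
p2 | 1000[1]101   read 1 → write 1, move right, go to p0
p0 | 10001[1]01
No transition is defined for (p0, 1); M halts in state p0.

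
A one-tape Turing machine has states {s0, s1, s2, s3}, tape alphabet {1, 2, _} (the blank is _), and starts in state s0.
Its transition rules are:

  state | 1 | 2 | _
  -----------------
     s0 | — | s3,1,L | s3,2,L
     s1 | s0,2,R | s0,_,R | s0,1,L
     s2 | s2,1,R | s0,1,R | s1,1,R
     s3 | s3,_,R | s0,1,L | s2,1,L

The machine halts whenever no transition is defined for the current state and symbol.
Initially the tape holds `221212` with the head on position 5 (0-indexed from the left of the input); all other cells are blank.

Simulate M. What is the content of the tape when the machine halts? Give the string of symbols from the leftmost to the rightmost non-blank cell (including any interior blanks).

2212_112

s0 | 22121[2]__   read 2 → write 1, move L, go to s3
s3 | 2212[1]1__   read 1 → write _, move R, go to s3
s3 | 2212_[1]__   read 1 → write _, move R, go to s3
s3 | 2212__[_]_   read _ → write 1, move L, go to s2
s2 | 2212_[_]1_   read _ → write 1, move R, go to s1
s1 | 2212_1[1]_   read 1 → write 2, move R, go to s0
s0 | 2212_12[_]   read _ → write 2, move L, go to s3
s3 | 2212_1[2]2   read 2 → write 1, move L, go to s0
s0 | 2212_[1]12
The non-blank tape span at halt is 2212_112.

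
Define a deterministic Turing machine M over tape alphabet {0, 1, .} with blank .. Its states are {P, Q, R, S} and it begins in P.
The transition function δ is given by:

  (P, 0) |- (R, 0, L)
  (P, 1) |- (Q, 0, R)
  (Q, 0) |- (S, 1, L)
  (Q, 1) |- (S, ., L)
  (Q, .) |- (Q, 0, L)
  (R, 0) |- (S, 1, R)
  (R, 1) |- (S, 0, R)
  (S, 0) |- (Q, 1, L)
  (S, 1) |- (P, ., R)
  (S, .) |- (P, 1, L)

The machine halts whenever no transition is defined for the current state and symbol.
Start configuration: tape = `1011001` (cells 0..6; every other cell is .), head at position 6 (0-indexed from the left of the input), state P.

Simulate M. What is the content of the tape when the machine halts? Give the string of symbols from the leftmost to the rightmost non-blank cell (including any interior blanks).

1.1.01.10

state=P head=6 tape=..101100[1].   (P,1)→(Q,0,R)
state=Q head=7 tape=..1011000[.]   (Q,.)→(Q,0,L)
state=Q head=6 tape=..101100[0]0   (Q,0)→(S,1,L)
state=S head=5 tape=..10110[0]10   (S,0)→(Q,1,L)
state=Q head=4 tape=..1011[0]110   (Q,0)→(S,1,L)
state=S head=3 tape=..101[1]1110   (S,1)→(P,.,R)
state=P head=4 tape=..101.[1]110   (P,1)→(Q,0,R)
state=Q head=5 tape=..101.0[1]10   (Q,1)→(S,.,L)
state=S head=4 tape=..101.[0].10   (S,0)→(Q,1,L)
state=Q head=3 tape=..101[.]1.10   (Q,.)→(Q,0,L)
state=Q head=2 tape=..10[1]01.10   (Q,1)→(S,.,L)
state=S head=1 tape=..1[0].01.10   (S,0)→(Q,1,L)
state=Q head=0 tape=..[1]1.01.10   (Q,1)→(S,.,L)
state=S head=-1 tape=.[.].1.01.10   (S,.)→(P,1,L)
state=P head=-2 tape=[.]1.1.01.10
The non-blank tape span at halt is 1.1.01.10.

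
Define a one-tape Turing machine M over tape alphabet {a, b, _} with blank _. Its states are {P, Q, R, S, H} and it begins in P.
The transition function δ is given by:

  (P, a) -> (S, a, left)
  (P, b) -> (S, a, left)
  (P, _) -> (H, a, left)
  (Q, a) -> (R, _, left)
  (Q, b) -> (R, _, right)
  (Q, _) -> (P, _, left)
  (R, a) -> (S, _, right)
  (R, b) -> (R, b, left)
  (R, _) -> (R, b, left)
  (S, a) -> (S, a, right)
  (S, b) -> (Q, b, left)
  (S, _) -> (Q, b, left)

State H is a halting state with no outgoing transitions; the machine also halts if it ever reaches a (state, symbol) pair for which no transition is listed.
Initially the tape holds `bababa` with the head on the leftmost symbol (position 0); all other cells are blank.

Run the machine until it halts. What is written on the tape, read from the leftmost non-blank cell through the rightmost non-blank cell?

P | ____[b]ababa   read b → write a, move left, go to S
S | ___[_]aababa   read _ → write b, move left, go to Q
Q | __[_]baababa   read _ → write _, move left, go to P
P | _[_]_baababa   read _ → write a, move left, go to H
H | [_]a_baababa
The non-blank tape span at halt is a_baababa.

a_baababa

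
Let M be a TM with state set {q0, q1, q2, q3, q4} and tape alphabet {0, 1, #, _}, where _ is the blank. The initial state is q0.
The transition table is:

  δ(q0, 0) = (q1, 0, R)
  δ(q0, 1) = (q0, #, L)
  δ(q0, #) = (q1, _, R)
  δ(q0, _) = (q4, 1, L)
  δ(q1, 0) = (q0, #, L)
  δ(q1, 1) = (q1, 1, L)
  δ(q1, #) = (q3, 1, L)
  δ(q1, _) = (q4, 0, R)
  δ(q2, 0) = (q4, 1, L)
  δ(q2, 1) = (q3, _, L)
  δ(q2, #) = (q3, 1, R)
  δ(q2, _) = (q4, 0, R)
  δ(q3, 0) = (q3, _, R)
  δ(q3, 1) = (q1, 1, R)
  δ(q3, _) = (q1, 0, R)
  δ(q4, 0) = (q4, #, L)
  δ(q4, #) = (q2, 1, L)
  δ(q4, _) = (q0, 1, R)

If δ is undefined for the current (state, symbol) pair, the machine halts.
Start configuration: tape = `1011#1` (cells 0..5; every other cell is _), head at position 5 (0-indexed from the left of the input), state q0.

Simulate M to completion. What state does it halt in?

q0 | 1011#[1]   read 1 → write #, move L, go to q0
q0 | 1011[#]#   read # → write _, move R, go to q1
q1 | 1011_[#]   read # → write 1, move L, go to q3
q3 | 1011[_]1   read _ → write 0, move R, go to q1
q1 | 10110[1]   read 1 → write 1, move L, go to q1
q1 | 1011[0]1   read 0 → write #, move L, go to q0
q0 | 101[1]#1   read 1 → write #, move L, go to q0
q0 | 10[1]##1   read 1 → write #, move L, go to q0
q0 | 1[0]###1   read 0 → write 0, move R, go to q1
q1 | 10[#]##1   read # → write 1, move L, go to q3
q3 | 1[0]1##1   read 0 → write _, move R, go to q3
q3 | 1_[1]##1   read 1 → write 1, move R, go to q1
q1 | 1_1[#]#1   read # → write 1, move L, go to q3
q3 | 1_[1]1#1   read 1 → write 1, move R, go to q1
q1 | 1_1[1]#1   read 1 → write 1, move L, go to q1
q1 | 1_[1]1#1   read 1 → write 1, move L, go to q1
q1 | 1[_]11#1   read _ → write 0, move R, go to q4
q4 | 10[1]1#1
No transition is defined for (q4, 1); M halts in state q4.

q4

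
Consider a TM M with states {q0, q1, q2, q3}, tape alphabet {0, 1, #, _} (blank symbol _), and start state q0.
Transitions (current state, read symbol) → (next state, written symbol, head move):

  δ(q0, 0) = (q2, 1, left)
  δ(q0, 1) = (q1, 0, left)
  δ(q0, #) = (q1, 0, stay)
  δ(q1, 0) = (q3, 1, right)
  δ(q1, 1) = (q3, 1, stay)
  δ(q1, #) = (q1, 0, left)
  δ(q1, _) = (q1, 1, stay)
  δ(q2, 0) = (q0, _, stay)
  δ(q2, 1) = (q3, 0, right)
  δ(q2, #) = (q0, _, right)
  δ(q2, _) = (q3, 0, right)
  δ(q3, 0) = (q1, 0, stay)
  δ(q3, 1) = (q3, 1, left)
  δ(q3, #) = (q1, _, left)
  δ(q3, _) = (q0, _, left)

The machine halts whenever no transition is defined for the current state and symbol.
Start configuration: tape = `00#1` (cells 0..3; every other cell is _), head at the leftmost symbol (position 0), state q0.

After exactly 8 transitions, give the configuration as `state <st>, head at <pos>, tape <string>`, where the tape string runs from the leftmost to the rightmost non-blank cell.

state q0, head at -3, tape 110#1

state=q0 head=0 tape=___[0]0#1   (q0,0)→(q2,1,left)
state=q2 head=-1 tape=__[_]10#1   (q2,_)→(q3,0,right)
state=q3 head=0 tape=__0[1]0#1   (q3,1)→(q3,1,left)
state=q3 head=-1 tape=__[0]10#1   (q3,0)→(q1,0,stay)
state=q1 head=-1 tape=__[0]10#1   (q1,0)→(q3,1,right)
state=q3 head=0 tape=__1[1]0#1   (q3,1)→(q3,1,left)
state=q3 head=-1 tape=__[1]10#1   (q3,1)→(q3,1,left)
state=q3 head=-2 tape=_[_]110#1   (q3,_)→(q0,_,left)
state=q0 head=-3 tape=[_]_110#1
After 8 steps: state q0, head at -3, tape 110#1.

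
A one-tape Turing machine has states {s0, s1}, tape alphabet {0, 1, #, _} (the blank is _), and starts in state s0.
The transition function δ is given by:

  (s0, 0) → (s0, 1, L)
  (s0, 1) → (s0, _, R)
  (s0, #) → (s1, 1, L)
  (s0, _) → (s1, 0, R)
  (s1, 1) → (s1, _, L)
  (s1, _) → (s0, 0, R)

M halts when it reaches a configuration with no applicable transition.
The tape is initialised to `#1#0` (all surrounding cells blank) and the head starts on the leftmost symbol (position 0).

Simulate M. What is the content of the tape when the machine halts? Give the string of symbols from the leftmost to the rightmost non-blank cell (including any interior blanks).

0_00

s0 | _[#]1#0   read # → write 1, move L, go to s1
s1 | [_]11#0   read _ → write 0, move R, go to s0
s0 | 0[1]1#0   read 1 → write _, move R, go to s0
s0 | 0_[1]#0   read 1 → write _, move R, go to s0
s0 | 0__[#]0   read # → write 1, move L, go to s1
s1 | 0_[_]10   read _ → write 0, move R, go to s0
s0 | 0_0[1]0   read 1 → write _, move R, go to s0
s0 | 0_0_[0]   read 0 → write 1, move L, go to s0
s0 | 0_0[_]1   read _ → write 0, move R, go to s1
s1 | 0_00[1]   read 1 → write _, move L, go to s1
s1 | 0_0[0]_
The non-blank tape span at halt is 0_00.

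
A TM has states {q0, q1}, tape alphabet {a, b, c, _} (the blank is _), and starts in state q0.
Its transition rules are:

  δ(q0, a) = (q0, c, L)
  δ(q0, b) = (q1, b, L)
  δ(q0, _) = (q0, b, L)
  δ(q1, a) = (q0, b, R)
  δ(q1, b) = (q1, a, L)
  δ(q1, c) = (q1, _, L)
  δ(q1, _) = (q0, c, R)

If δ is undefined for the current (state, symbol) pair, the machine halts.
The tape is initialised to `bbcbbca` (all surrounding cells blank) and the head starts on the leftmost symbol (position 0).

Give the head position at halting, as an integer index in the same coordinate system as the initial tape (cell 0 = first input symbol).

q0 | __[b]bcbbca   read b → write b, move L, go to q1
q1 | _[_]bbcbbca   read _ → write c, move R, go to q0
q0 | _c[b]bcbbca   read b → write b, move L, go to q1
q1 | _[c]bbcbbca   read c → write _, move L, go to q1
q1 | [_]_bbcbbca   read _ → write c, move R, go to q0
q0 | c[_]bbcbbca   read _ → write b, move L, go to q0
q0 | [c]bbbcbbca
At halt the head is at cell -2.

-2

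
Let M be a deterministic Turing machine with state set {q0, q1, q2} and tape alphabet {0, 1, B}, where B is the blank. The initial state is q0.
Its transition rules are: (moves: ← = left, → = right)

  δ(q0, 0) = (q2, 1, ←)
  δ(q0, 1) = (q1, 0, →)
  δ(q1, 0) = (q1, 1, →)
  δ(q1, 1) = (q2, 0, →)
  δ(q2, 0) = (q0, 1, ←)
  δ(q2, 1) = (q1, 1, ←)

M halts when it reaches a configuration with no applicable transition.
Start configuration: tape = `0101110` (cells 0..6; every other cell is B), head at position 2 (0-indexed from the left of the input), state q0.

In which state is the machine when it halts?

q2

q0 | 01[0]1110B   read 0 → write 1, move ←, go to q2
q2 | 0[1]11110B   read 1 → write 1, move ←, go to q1
q1 | [0]111110B   read 0 → write 1, move →, go to q1
q1 | 1[1]11110B   read 1 → write 0, move →, go to q2
q2 | 10[1]1110B   read 1 → write 1, move ←, go to q1
q1 | 1[0]11110B   read 0 → write 1, move →, go to q1
q1 | 11[1]1110B   read 1 → write 0, move →, go to q2
q2 | 110[1]110B   read 1 → write 1, move ←, go to q1
q1 | 11[0]1110B   read 0 → write 1, move →, go to q1
q1 | 111[1]110B   read 1 → write 0, move →, go to q2
q2 | 1110[1]10B   read 1 → write 1, move ←, go to q1
q1 | 111[0]110B   read 0 → write 1, move →, go to q1
q1 | 1111[1]10B   read 1 → write 0, move →, go to q2
q2 | 11110[1]0B   read 1 → write 1, move ←, go to q1
q1 | 1111[0]10B   read 0 → write 1, move →, go to q1
q1 | 11111[1]0B   read 1 → write 0, move →, go to q2
q2 | 111110[0]B   read 0 → write 1, move ←, go to q0
q0 | 11111[0]1B   read 0 → write 1, move ←, go to q2
q2 | 1111[1]11B   read 1 → write 1, move ←, go to q1
q1 | 111[1]111B   read 1 → write 0, move →, go to q2
q2 | 1110[1]11B   read 1 → write 1, move ←, go to q1
q1 | 111[0]111B   read 0 → write 1, move →, go to q1
q1 | 1111[1]11B   read 1 → write 0, move →, go to q2
q2 | 11110[1]1B   read 1 → write 1, move ←, go to q1
q1 | 1111[0]11B   read 0 → write 1, move →, go to q1
q1 | 11111[1]1B   read 1 → write 0, move →, go to q2
q2 | 111110[1]B   read 1 → write 1, move ←, go to q1
q1 | 11111[0]1B   read 0 → write 1, move →, go to q1
q1 | 111111[1]B   read 1 → write 0, move →, go to q2
q2 | 1111110[B]
No transition is defined for (q2, B); M halts in state q2.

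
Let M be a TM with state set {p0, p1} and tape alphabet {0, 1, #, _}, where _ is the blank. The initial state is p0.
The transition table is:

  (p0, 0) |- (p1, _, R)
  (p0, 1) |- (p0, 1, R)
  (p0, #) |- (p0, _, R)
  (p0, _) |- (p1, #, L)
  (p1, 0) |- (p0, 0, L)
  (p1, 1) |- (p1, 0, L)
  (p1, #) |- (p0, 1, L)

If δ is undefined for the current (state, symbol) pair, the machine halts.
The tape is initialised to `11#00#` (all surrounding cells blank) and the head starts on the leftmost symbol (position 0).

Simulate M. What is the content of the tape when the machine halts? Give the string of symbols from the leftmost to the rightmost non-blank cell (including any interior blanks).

11_#0#

state=p0 head=0 tape=[1]1#00#   (p0,1)→(p0,1,R)
state=p0 head=1 tape=1[1]#00#   (p0,1)→(p0,1,R)
state=p0 head=2 tape=11[#]00#   (p0,#)→(p0,_,R)
state=p0 head=3 tape=11_[0]0#   (p0,0)→(p1,_,R)
state=p1 head=4 tape=11__[0]#   (p1,0)→(p0,0,L)
state=p0 head=3 tape=11_[_]0#   (p0,_)→(p1,#,L)
state=p1 head=2 tape=11[_]#0#
The non-blank tape span at halt is 11_#0#.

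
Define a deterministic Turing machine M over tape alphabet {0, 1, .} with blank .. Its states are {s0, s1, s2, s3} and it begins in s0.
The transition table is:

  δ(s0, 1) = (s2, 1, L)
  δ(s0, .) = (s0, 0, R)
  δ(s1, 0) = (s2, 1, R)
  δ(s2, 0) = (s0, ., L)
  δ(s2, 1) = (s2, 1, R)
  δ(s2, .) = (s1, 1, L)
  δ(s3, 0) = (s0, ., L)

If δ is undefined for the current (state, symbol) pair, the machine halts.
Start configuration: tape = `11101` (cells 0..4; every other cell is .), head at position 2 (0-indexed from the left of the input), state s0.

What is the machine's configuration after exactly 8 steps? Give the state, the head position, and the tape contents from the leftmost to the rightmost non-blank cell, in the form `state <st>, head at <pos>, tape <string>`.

s0 | 11[1]01   read 1 → write 1, move L, go to s2
s2 | 1[1]101   read 1 → write 1, move R, go to s2
s2 | 11[1]01   read 1 → write 1, move R, go to s2
s2 | 111[0]1   read 0 → write ., move L, go to s0
s0 | 11[1].1   read 1 → write 1, move L, go to s2
s2 | 1[1]1.1   read 1 → write 1, move R, go to s2
s2 | 11[1].1   read 1 → write 1, move R, go to s2
s2 | 111[.]1   read . → write 1, move L, go to s1
s1 | 11[1]11
After 8 steps: state s1, head at 2, tape 11111.

state s1, head at 2, tape 11111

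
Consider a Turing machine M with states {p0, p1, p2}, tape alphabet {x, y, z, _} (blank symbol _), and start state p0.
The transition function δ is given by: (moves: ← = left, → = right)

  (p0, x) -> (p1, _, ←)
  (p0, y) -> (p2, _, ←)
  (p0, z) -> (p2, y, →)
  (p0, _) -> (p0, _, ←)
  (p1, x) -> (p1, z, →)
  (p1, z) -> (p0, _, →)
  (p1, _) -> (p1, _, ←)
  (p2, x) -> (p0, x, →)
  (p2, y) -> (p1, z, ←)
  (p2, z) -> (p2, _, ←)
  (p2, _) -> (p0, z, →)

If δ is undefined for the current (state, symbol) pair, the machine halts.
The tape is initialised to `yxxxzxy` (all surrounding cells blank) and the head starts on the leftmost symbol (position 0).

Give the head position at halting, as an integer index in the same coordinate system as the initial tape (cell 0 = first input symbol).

p0 | __[y]xxxzxy   read y → write _, move ←, go to p2
p2 | _[_]_xxxzxy   read _ → write z, move →, go to p0
p0 | _z[_]xxxzxy   read _ → write _, move ←, go to p0
p0 | _[z]_xxxzxy   read z → write y, move →, go to p2
p2 | _y[_]xxxzxy   read _ → write z, move →, go to p0
p0 | _yz[x]xxzxy   read x → write _, move ←, go to p1
p1 | _y[z]_xxzxy   read z → write _, move →, go to p0
p0 | _y_[_]xxzxy   read _ → write _, move ←, go to p0
p0 | _y[_]_xxzxy   read _ → write _, move ←, go to p0
p0 | _[y]__xxzxy   read y → write _, move ←, go to p2
p2 | [_]___xxzxy   read _ → write z, move →, go to p0
p0 | z[_]__xxzxy   read _ → write _, move ←, go to p0
p0 | [z]___xxzxy   read z → write y, move →, go to p2
p2 | y[_]__xxzxy   read _ → write z, move →, go to p0
p0 | yz[_]_xxzxy   read _ → write _, move ←, go to p0
p0 | y[z]__xxzxy   read z → write y, move →, go to p2
p2 | yy[_]_xxzxy   read _ → write z, move →, go to p0
p0 | yyz[_]xxzxy   read _ → write _, move ←, go to p0
p0 | yy[z]_xxzxy   read z → write y, move →, go to p2
p2 | yyy[_]xxzxy   read _ → write z, move →, go to p0
p0 | yyyz[x]xzxy   read x → write _, move ←, go to p1
p1 | yyy[z]_xzxy   read z → write _, move →, go to p0
p0 | yyy_[_]xzxy   read _ → write _, move ←, go to p0
p0 | yyy[_]_xzxy   read _ → write _, move ←, go to p0
p0 | yy[y]__xzxy   read y → write _, move ←, go to p2
p2 | y[y]___xzxy   read y → write z, move ←, go to p1
p1 | [y]z___xzxy
At halt the head is at cell -2.

-2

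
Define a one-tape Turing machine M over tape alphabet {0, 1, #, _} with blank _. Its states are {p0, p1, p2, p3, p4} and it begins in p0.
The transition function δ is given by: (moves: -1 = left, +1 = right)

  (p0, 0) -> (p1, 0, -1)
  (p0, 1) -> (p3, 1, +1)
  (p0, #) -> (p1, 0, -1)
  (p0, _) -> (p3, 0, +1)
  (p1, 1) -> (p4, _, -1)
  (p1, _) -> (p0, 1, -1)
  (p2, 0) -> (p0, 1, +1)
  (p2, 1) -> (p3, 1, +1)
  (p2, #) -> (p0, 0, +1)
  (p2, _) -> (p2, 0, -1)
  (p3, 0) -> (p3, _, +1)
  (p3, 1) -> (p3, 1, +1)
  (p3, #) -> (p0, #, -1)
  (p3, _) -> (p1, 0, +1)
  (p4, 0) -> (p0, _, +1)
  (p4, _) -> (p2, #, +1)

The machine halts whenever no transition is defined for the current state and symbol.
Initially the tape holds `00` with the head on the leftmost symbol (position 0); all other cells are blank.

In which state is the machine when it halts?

p1

state=p0 head=0 tape=__[0]0____   (p0,0)→(p1,0,-1)
state=p1 head=-1 tape=_[_]00____   (p1,_)→(p0,1,-1)
state=p0 head=-2 tape=[_]100____   (p0,_)→(p3,0,+1)
state=p3 head=-1 tape=0[1]00____   (p3,1)→(p3,1,+1)
state=p3 head=0 tape=01[0]0____   (p3,0)→(p3,_,+1)
state=p3 head=1 tape=01_[0]____   (p3,0)→(p3,_,+1)
state=p3 head=2 tape=01__[_]___   (p3,_)→(p1,0,+1)
state=p1 head=3 tape=01__0[_]__   (p1,_)→(p0,1,-1)
state=p0 head=2 tape=01__[0]1__   (p0,0)→(p1,0,-1)
state=p1 head=1 tape=01_[_]01__   (p1,_)→(p0,1,-1)
state=p0 head=0 tape=01[_]101__   (p0,_)→(p3,0,+1)
state=p3 head=1 tape=010[1]01__   (p3,1)→(p3,1,+1)
state=p3 head=2 tape=0101[0]1__   (p3,0)→(p3,_,+1)
state=p3 head=3 tape=0101_[1]__   (p3,1)→(p3,1,+1)
state=p3 head=4 tape=0101_1[_]_   (p3,_)→(p1,0,+1)
state=p1 head=5 tape=0101_10[_]   (p1,_)→(p0,1,-1)
state=p0 head=4 tape=0101_1[0]1   (p0,0)→(p1,0,-1)
state=p1 head=3 tape=0101_[1]01   (p1,1)→(p4,_,-1)
state=p4 head=2 tape=0101[_]_01   (p4,_)→(p2,#,+1)
state=p2 head=3 tape=0101#[_]01   (p2,_)→(p2,0,-1)
state=p2 head=2 tape=0101[#]001   (p2,#)→(p0,0,+1)
state=p0 head=3 tape=01010[0]01   (p0,0)→(p1,0,-1)
state=p1 head=2 tape=0101[0]001
No transition is defined for (p1, 0); M halts in state p1.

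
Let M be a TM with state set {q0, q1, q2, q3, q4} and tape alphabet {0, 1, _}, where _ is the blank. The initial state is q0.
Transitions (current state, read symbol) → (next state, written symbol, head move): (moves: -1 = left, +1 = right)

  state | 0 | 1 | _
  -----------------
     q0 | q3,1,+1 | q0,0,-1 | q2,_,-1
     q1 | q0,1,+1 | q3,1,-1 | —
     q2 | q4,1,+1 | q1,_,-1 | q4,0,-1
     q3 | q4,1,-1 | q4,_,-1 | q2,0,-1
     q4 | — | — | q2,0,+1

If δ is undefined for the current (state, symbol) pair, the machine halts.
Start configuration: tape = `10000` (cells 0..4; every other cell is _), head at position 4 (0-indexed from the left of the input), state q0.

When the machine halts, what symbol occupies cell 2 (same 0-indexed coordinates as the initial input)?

state=q0 head=4 tape=___1000[0]_   (q0,0)→(q3,1,+1)
state=q3 head=5 tape=___10001[_]   (q3,_)→(q2,0,-1)
state=q2 head=4 tape=___1000[1]0   (q2,1)→(q1,_,-1)
state=q1 head=3 tape=___100[0]_0   (q1,0)→(q0,1,+1)
state=q0 head=4 tape=___1001[_]0   (q0,_)→(q2,_,-1)
state=q2 head=3 tape=___100[1]_0   (q2,1)→(q1,_,-1)
state=q1 head=2 tape=___10[0]__0   (q1,0)→(q0,1,+1)
state=q0 head=3 tape=___101[_]_0   (q0,_)→(q2,_,-1)
state=q2 head=2 tape=___10[1]__0   (q2,1)→(q1,_,-1)
state=q1 head=1 tape=___1[0]___0   (q1,0)→(q0,1,+1)
state=q0 head=2 tape=___11[_]__0   (q0,_)→(q2,_,-1)
state=q2 head=1 tape=___1[1]___0   (q2,1)→(q1,_,-1)
state=q1 head=0 tape=___[1]____0   (q1,1)→(q3,1,-1)
state=q3 head=-1 tape=__[_]1____0   (q3,_)→(q2,0,-1)
state=q2 head=-2 tape=_[_]01____0   (q2,_)→(q4,0,-1)
state=q4 head=-3 tape=[_]001____0   (q4,_)→(q2,0,+1)
state=q2 head=-2 tape=0[0]01____0   (q2,0)→(q4,1,+1)
state=q4 head=-1 tape=01[0]1____0
Cell 2 holds _ when M halts.

_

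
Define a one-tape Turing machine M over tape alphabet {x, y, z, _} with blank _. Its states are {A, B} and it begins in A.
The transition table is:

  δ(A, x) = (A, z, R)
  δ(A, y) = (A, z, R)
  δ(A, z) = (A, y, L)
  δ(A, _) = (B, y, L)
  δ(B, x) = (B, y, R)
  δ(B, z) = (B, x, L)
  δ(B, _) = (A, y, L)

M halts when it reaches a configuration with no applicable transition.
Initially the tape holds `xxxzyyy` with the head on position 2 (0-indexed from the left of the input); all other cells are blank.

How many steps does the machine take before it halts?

state=A head=2 tape=xx[x]zyyy_   (A,x)→(A,z,R)
state=A head=3 tape=xxz[z]yyy_   (A,z)→(A,y,L)
state=A head=2 tape=xx[z]yyyy_   (A,z)→(A,y,L)
state=A head=1 tape=x[x]yyyyy_   (A,x)→(A,z,R)
state=A head=2 tape=xz[y]yyyy_   (A,y)→(A,z,R)
state=A head=3 tape=xzz[y]yyy_   (A,y)→(A,z,R)
state=A head=4 tape=xzzz[y]yy_   (A,y)→(A,z,R)
state=A head=5 tape=xzzzz[y]y_   (A,y)→(A,z,R)
state=A head=6 tape=xzzzzz[y]_   (A,y)→(A,z,R)
state=A head=7 tape=xzzzzzz[_]   (A,_)→(B,y,L)
state=B head=6 tape=xzzzzz[z]y   (B,z)→(B,x,L)
state=B head=5 tape=xzzzz[z]xy   (B,z)→(B,x,L)
state=B head=4 tape=xzzz[z]xxy   (B,z)→(B,x,L)
state=B head=3 tape=xzz[z]xxxy   (B,z)→(B,x,L)
state=B head=2 tape=xz[z]xxxxy   (B,z)→(B,x,L)
state=B head=1 tape=x[z]xxxxxy   (B,z)→(B,x,L)
state=B head=0 tape=[x]xxxxxxy   (B,x)→(B,y,R)
state=B head=1 tape=y[x]xxxxxy   (B,x)→(B,y,R)
state=B head=2 tape=yy[x]xxxxy   (B,x)→(B,y,R)
state=B head=3 tape=yyy[x]xxxy   (B,x)→(B,y,R)
state=B head=4 tape=yyyy[x]xxy   (B,x)→(B,y,R)
state=B head=5 tape=yyyyy[x]xy   (B,x)→(B,y,R)
state=B head=6 tape=yyyyyy[x]y   (B,x)→(B,y,R)
state=B head=7 tape=yyyyyyy[y]
M halts after 23 transitions.

23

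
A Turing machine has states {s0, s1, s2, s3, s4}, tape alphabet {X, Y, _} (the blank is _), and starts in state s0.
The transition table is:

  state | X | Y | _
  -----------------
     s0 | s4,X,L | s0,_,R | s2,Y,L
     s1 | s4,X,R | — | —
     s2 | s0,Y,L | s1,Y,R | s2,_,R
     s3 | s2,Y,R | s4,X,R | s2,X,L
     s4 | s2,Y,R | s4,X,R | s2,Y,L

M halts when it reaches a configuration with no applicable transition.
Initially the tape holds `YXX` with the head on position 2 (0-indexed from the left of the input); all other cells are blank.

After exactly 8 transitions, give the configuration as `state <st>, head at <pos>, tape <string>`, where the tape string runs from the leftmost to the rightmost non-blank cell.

state s1, head at 4, tape Y__Y

s0 | YX[X]__   read X → write X, move L, go to s4
s4 | Y[X]X__   read X → write Y, move R, go to s2
s2 | YY[X]__   read X → write Y, move L, go to s0
s0 | Y[Y]Y__   read Y → write _, move R, go to s0
s0 | Y_[Y]__   read Y → write _, move R, go to s0
s0 | Y__[_]_   read _ → write Y, move L, go to s2
s2 | Y_[_]Y_   read _ → write _, move R, go to s2
s2 | Y__[Y]_   read Y → write Y, move R, go to s1
s1 | Y__Y[_]
After 8 steps: state s1, head at 4, tape Y__Y.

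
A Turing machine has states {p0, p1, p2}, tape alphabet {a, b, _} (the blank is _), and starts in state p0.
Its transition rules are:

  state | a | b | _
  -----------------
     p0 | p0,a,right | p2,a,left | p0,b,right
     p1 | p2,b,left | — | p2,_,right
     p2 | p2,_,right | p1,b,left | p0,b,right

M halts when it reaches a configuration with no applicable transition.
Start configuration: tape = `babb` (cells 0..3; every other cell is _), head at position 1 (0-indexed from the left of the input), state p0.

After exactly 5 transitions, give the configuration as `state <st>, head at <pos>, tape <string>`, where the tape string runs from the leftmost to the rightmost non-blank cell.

state p1, head at 2, tape b__b

p0 | b[a]bb   read a → write a, move right, go to p0
p0 | ba[b]b   read b → write a, move left, go to p2
p2 | b[a]ab   read a → write _, move right, go to p2
p2 | b_[a]b   read a → write _, move right, go to p2
p2 | b__[b]   read b → write b, move left, go to p1
p1 | b_[_]b
After 5 steps: state p1, head at 2, tape b__b.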